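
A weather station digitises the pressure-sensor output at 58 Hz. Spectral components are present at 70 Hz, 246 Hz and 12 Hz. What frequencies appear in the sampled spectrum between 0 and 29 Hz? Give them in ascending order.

fs/2 = 29 Hz.
70 Hz mod fs = 12 Hz.
12 Hz ≤ fs/2 = 29 Hz, appears at 12 Hz.
246 Hz mod fs = 14 Hz.
14 Hz ≤ fs/2 = 29 Hz, appears at 14 Hz.
12 Hz ≤ fs/2 = 29 Hz, passes unchanged.
Distinct values: {12 Hz, 14 Hz}.

12 Hz, 14 Hz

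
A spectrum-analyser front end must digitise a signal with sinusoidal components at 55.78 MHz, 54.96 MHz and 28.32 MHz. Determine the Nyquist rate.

111.56 MHz

Highest-frequency component: 55.78 MHz.
Nyquist rate = 2 × 55.78 MHz = 111.56 MHz.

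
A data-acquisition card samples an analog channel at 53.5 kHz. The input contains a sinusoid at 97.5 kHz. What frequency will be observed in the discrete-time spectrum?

9.5 kHz

97.5 kHz mod fs = 44 kHz.
44 kHz > fs/2 = 26.75 kHz, folds to fs − 44 kHz = 9.5 kHz.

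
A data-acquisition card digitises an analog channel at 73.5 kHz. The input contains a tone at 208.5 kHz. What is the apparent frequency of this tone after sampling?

12 kHz

208.5 kHz mod fs = 61.5 kHz.
61.5 kHz > fs/2 = 36.75 kHz, folds to fs − 61.5 kHz = 12 kHz.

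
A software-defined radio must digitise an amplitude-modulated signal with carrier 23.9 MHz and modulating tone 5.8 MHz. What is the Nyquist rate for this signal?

59.4 MHz

AM sidebands sit at fc ± fm = 18.1 MHz and 29.7 MHz.
Highest-frequency component: 29.7 MHz.
Nyquist rate = 2 × 29.7 MHz = 59.4 MHz.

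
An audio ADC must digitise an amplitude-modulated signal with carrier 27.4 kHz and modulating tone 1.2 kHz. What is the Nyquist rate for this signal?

AM sidebands sit at fc ± fm = 26.2 kHz and 28.6 kHz.
Highest-frequency component: 28.6 kHz.
Nyquist rate = 2 × 28.6 kHz = 57.2 kHz.

57.2 kHz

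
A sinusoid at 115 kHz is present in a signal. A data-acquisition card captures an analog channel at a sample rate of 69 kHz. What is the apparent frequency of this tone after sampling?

115 kHz mod fs = 46 kHz.
46 kHz > fs/2 = 34.5 kHz, folds to fs − 46 kHz = 23 kHz.

23 kHz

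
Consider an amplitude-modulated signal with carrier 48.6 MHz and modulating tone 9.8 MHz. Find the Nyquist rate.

116.8 MHz

AM sidebands sit at fc ± fm = 38.8 MHz and 58.4 MHz.
Highest-frequency component: 58.4 MHz.
Nyquist rate = 2 × 58.4 MHz = 116.8 MHz.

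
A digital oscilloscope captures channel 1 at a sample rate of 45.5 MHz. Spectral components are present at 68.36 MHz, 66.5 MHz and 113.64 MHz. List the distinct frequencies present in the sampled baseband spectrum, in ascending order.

fs/2 = 22.75 MHz.
68.36 MHz mod fs = 22.86 MHz.
22.86 MHz > fs/2 = 22.75 MHz, folds to fs − 22.86 MHz = 22.64 MHz.
66.5 MHz mod fs = 21 MHz.
21 MHz ≤ fs/2 = 22.75 MHz, appears at 21 MHz.
113.64 MHz mod fs = 22.64 MHz.
22.64 MHz ≤ fs/2 = 22.75 MHz, appears at 22.64 MHz.
Distinct values: {21 MHz, 22.64 MHz}.

21 MHz, 22.64 MHz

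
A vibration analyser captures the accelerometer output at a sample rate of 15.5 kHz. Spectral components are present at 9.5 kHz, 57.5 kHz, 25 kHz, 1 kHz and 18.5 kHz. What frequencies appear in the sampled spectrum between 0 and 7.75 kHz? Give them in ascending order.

1 kHz, 3 kHz, 4.5 kHz, 6 kHz

fs/2 = 7.75 kHz.
9.5 kHz > fs/2 = 7.75 kHz, folds to fs − 9.5 kHz = 6 kHz.
57.5 kHz mod fs = 11 kHz.
11 kHz > fs/2 = 7.75 kHz, folds to fs − 11 kHz = 4.5 kHz.
25 kHz mod fs = 9.5 kHz.
9.5 kHz > fs/2 = 7.75 kHz, folds to fs − 9.5 kHz = 6 kHz.
1 kHz ≤ fs/2 = 7.75 kHz, passes unchanged.
18.5 kHz mod fs = 3 kHz.
3 kHz ≤ fs/2 = 7.75 kHz, appears at 3 kHz.
Distinct values: {1 kHz, 3 kHz, 4.5 kHz, 6 kHz}.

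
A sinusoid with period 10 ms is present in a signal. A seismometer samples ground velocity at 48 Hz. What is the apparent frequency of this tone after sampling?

T = 10 ms → f = 1/T = 100 Hz.
100 Hz mod fs = 4 Hz.
4 Hz ≤ fs/2 = 24 Hz, appears at 4 Hz.

4 Hz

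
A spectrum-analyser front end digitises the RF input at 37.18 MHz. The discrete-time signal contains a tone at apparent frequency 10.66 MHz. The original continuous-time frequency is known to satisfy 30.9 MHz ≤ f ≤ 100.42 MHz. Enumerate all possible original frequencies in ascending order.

Frequencies that alias to 10.66 MHz are k·fs ± 10.66 MHz for integer k ≥ 0.
k=0: 10.66 MHz.
k=1: 26.52 MHz, 47.84 MHz.
k=2: 63.7 MHz, 85.02 MHz.
k=3: 100.88 MHz, 122.2 MHz.
Within [30.9 MHz, 100.42 MHz]: 47.84 MHz, 63.7 MHz, 85.02 MHz.

47.84 MHz, 63.7 MHz, 85.02 MHz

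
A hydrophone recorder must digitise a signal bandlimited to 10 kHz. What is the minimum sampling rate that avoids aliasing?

20 kHz

Nyquist rate = 2 × 10 kHz = 20 kHz.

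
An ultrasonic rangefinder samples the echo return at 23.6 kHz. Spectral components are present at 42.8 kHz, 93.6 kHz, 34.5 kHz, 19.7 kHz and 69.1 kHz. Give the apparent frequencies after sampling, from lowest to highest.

fs/2 = 11.8 kHz.
42.8 kHz mod fs = 19.2 kHz.
19.2 kHz > fs/2 = 11.8 kHz, folds to fs − 19.2 kHz = 4.4 kHz.
93.6 kHz mod fs = 22.8 kHz.
22.8 kHz > fs/2 = 11.8 kHz, folds to fs − 22.8 kHz = 0.8 kHz.
34.5 kHz mod fs = 10.9 kHz.
10.9 kHz ≤ fs/2 = 11.8 kHz, appears at 10.9 kHz.
19.7 kHz > fs/2 = 11.8 kHz, folds to fs − 19.7 kHz = 3.9 kHz.
69.1 kHz mod fs = 21.9 kHz.
21.9 kHz > fs/2 = 11.8 kHz, folds to fs − 21.9 kHz = 1.7 kHz.
Distinct values: {0.8 kHz, 1.7 kHz, 3.9 kHz, 4.4 kHz, 10.9 kHz}.

0.8 kHz, 1.7 kHz, 3.9 kHz, 4.4 kHz, 10.9 kHz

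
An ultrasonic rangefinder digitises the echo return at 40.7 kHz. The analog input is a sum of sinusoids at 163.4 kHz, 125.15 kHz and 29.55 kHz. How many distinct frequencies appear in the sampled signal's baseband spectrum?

3

fs/2 = 20.35 kHz.
163.4 kHz mod fs = 0.6 kHz.
0.6 kHz ≤ fs/2 = 20.35 kHz, appears at 0.6 kHz.
125.15 kHz mod fs = 3.05 kHz.
3.05 kHz ≤ fs/2 = 20.35 kHz, appears at 3.05 kHz.
29.55 kHz > fs/2 = 20.35 kHz, folds to fs − 29.55 kHz = 11.15 kHz.
Distinct values: {0.6 kHz, 3.05 kHz, 11.15 kHz} → 3.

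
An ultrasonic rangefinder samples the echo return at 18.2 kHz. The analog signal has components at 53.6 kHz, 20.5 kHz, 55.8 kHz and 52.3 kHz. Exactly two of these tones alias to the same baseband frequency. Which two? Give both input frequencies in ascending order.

20.5 kHz, 52.3 kHz

fs/2 = 9.1 kHz.
53.6 kHz mod fs = 17.2 kHz.
17.2 kHz > fs/2 = 9.1 kHz, folds to fs − 17.2 kHz = 1 kHz.
20.5 kHz mod fs = 2.3 kHz.
2.3 kHz ≤ fs/2 = 9.1 kHz, appears at 2.3 kHz.
55.8 kHz mod fs = 1.2 kHz.
1.2 kHz ≤ fs/2 = 9.1 kHz, appears at 1.2 kHz.
52.3 kHz mod fs = 15.9 kHz.
15.9 kHz > fs/2 = 9.1 kHz, folds to fs − 15.9 kHz = 2.3 kHz.
20.5 kHz and 52.3 kHz both map to 2.3 kHz.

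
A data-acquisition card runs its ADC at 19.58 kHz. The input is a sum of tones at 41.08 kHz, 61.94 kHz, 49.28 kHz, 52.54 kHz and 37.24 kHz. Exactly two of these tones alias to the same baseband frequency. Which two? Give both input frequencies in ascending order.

37.24 kHz, 41.08 kHz

fs/2 = 9.79 kHz.
41.08 kHz mod fs = 1.92 kHz.
1.92 kHz ≤ fs/2 = 9.79 kHz, appears at 1.92 kHz.
61.94 kHz mod fs = 3.2 kHz.
3.2 kHz ≤ fs/2 = 9.79 kHz, appears at 3.2 kHz.
49.28 kHz mod fs = 10.12 kHz.
10.12 kHz > fs/2 = 9.79 kHz, folds to fs − 10.12 kHz = 9.46 kHz.
52.54 kHz mod fs = 13.38 kHz.
13.38 kHz > fs/2 = 9.79 kHz, folds to fs − 13.38 kHz = 6.2 kHz.
37.24 kHz mod fs = 17.66 kHz.
17.66 kHz > fs/2 = 9.79 kHz, folds to fs − 17.66 kHz = 1.92 kHz.
37.24 kHz and 41.08 kHz both map to 1.92 kHz.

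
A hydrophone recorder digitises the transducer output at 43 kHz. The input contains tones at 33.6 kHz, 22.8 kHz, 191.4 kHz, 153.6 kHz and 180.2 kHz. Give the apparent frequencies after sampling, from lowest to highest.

fs/2 = 21.5 kHz.
33.6 kHz > fs/2 = 21.5 kHz, folds to fs − 33.6 kHz = 9.4 kHz.
22.8 kHz > fs/2 = 21.5 kHz, folds to fs − 22.8 kHz = 20.2 kHz.
191.4 kHz mod fs = 19.4 kHz.
19.4 kHz ≤ fs/2 = 21.5 kHz, appears at 19.4 kHz.
153.6 kHz mod fs = 24.6 kHz.
24.6 kHz > fs/2 = 21.5 kHz, folds to fs − 24.6 kHz = 18.4 kHz.
180.2 kHz mod fs = 8.2 kHz.
8.2 kHz ≤ fs/2 = 21.5 kHz, appears at 8.2 kHz.
Distinct values: {8.2 kHz, 9.4 kHz, 18.4 kHz, 19.4 kHz, 20.2 kHz}.

8.2 kHz, 9.4 kHz, 18.4 kHz, 19.4 kHz, 20.2 kHz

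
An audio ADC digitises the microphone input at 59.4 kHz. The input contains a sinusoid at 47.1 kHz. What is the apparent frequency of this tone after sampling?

47.1 kHz > fs/2 = 29.7 kHz, folds to fs − 47.1 kHz = 12.3 kHz.

12.3 kHz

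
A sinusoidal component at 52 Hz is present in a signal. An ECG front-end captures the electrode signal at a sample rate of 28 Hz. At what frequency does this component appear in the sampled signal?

4 Hz

52 Hz mod fs = 24 Hz.
24 Hz > fs/2 = 14 Hz, folds to fs − 24 Hz = 4 Hz.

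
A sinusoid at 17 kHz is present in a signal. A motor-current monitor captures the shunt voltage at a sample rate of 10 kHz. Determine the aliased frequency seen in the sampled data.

3 kHz

17 kHz mod fs = 7 kHz.
7 kHz > fs/2 = 5 kHz, folds to fs − 7 kHz = 3 kHz.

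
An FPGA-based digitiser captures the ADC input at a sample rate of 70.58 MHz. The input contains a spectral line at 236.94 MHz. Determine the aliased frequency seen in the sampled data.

236.94 MHz mod fs = 25.2 MHz.
25.2 MHz ≤ fs/2 = 35.29 MHz, appears at 25.2 MHz.

25.2 MHz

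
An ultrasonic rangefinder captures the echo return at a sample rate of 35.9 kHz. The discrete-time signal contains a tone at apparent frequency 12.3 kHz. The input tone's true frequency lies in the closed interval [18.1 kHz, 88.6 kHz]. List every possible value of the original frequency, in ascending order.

Frequencies that alias to 12.3 kHz are k·fs ± 12.3 kHz for integer k ≥ 0.
k=0: 12.3 kHz.
k=1: 23.6 kHz, 48.2 kHz.
k=2: 59.5 kHz, 84.1 kHz.
k=3: 95.4 kHz, 120 kHz.
Within [18.1 kHz, 88.6 kHz]: 23.6 kHz, 48.2 kHz, 59.5 kHz, 84.1 kHz.

23.6 kHz, 48.2 kHz, 59.5 kHz, 84.1 kHz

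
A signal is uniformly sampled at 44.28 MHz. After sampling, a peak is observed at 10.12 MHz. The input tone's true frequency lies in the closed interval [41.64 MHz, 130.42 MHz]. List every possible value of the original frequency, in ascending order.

Frequencies that alias to 10.12 MHz are k·fs ± 10.12 MHz for integer k ≥ 0.
k=0: 10.12 MHz.
k=1: 34.16 MHz, 54.4 MHz.
k=2: 78.44 MHz, 98.68 MHz.
k=3: 122.72 MHz, 142.96 MHz.
k=4: 167 MHz, 187.24 MHz.
Within [41.64 MHz, 130.42 MHz]: 54.4 MHz, 78.44 MHz, 98.68 MHz, 122.72 MHz.

54.4 MHz, 78.44 MHz, 98.68 MHz, 122.72 MHz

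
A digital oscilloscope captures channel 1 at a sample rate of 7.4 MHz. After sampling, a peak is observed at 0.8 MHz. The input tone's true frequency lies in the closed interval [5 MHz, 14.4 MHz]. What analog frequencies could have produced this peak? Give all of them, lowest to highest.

Frequencies that alias to 0.8 MHz are k·fs ± 0.8 MHz for integer k ≥ 0.
k=0: 0.8 MHz.
k=1: 6.6 MHz, 8.2 MHz.
k=2: 14 MHz, 15.6 MHz.
k=3: 21.4 MHz, 23 MHz.
Within [5 MHz, 14.4 MHz]: 6.6 MHz, 8.2 MHz, 14 MHz.

6.6 MHz, 8.2 MHz, 14 MHz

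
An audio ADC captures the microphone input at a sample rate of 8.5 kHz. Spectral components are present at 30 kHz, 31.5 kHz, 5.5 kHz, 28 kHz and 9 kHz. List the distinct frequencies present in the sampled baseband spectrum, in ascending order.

fs/2 = 4.25 kHz.
30 kHz mod fs = 4.5 kHz.
4.5 kHz > fs/2 = 4.25 kHz, folds to fs − 4.5 kHz = 4 kHz.
31.5 kHz mod fs = 6 kHz.
6 kHz > fs/2 = 4.25 kHz, folds to fs − 6 kHz = 2.5 kHz.
5.5 kHz > fs/2 = 4.25 kHz, folds to fs − 5.5 kHz = 3 kHz.
28 kHz mod fs = 2.5 kHz.
2.5 kHz ≤ fs/2 = 4.25 kHz, appears at 2.5 kHz.
9 kHz mod fs = 0.5 kHz.
0.5 kHz ≤ fs/2 = 4.25 kHz, appears at 0.5 kHz.
Distinct values: {0.5 kHz, 2.5 kHz, 3 kHz, 4 kHz}.

0.5 kHz, 2.5 kHz, 3 kHz, 4 kHz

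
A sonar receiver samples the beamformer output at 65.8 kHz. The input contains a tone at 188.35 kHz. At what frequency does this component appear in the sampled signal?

188.35 kHz mod fs = 56.75 kHz.
56.75 kHz > fs/2 = 32.9 kHz, folds to fs − 56.75 kHz = 9.05 kHz.

9.05 kHz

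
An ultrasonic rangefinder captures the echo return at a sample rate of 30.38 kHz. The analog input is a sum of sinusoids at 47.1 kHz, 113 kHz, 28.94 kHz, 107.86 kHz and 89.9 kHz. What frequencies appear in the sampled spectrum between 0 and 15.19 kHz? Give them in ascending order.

1.24 kHz, 1.44 kHz, 8.52 kHz, 13.66 kHz

fs/2 = 15.19 kHz.
47.1 kHz mod fs = 16.72 kHz.
16.72 kHz > fs/2 = 15.19 kHz, folds to fs − 16.72 kHz = 13.66 kHz.
113 kHz mod fs = 21.86 kHz.
21.86 kHz > fs/2 = 15.19 kHz, folds to fs − 21.86 kHz = 8.52 kHz.
28.94 kHz > fs/2 = 15.19 kHz, folds to fs − 28.94 kHz = 1.44 kHz.
107.86 kHz mod fs = 16.72 kHz.
16.72 kHz > fs/2 = 15.19 kHz, folds to fs − 16.72 kHz = 13.66 kHz.
89.9 kHz mod fs = 29.14 kHz.
29.14 kHz > fs/2 = 15.19 kHz, folds to fs − 29.14 kHz = 1.24 kHz.
Distinct values: {1.24 kHz, 1.44 kHz, 8.52 kHz, 13.66 kHz}.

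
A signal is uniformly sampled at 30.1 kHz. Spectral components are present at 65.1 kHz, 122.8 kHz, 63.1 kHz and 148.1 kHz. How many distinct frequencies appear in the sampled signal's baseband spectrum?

3

fs/2 = 15.05 kHz.
65.1 kHz mod fs = 4.9 kHz.
4.9 kHz ≤ fs/2 = 15.05 kHz, appears at 4.9 kHz.
122.8 kHz mod fs = 2.4 kHz.
2.4 kHz ≤ fs/2 = 15.05 kHz, appears at 2.4 kHz.
63.1 kHz mod fs = 2.9 kHz.
2.9 kHz ≤ fs/2 = 15.05 kHz, appears at 2.9 kHz.
148.1 kHz mod fs = 27.7 kHz.
27.7 kHz > fs/2 = 15.05 kHz, folds to fs − 27.7 kHz = 2.4 kHz.
Distinct values: {2.4 kHz, 2.9 kHz, 4.9 kHz} → 3.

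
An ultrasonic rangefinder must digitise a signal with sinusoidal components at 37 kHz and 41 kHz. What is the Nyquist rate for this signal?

Highest-frequency component: 41 kHz.
Nyquist rate = 2 × 41 kHz = 82 kHz.

82 kHz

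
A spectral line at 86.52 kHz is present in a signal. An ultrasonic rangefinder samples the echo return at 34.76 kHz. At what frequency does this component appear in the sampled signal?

86.52 kHz mod fs = 17 kHz.
17 kHz ≤ fs/2 = 17.38 kHz, appears at 17 kHz.

17 kHz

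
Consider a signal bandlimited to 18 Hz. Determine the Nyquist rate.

Nyquist rate = 2 × 18 Hz = 36 Hz.

36 Hz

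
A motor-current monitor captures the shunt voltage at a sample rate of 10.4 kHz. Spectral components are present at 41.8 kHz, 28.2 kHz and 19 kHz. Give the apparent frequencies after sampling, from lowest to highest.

0.2 kHz, 1.8 kHz, 3 kHz

fs/2 = 5.2 kHz.
41.8 kHz mod fs = 0.2 kHz.
0.2 kHz ≤ fs/2 = 5.2 kHz, appears at 0.2 kHz.
28.2 kHz mod fs = 7.4 kHz.
7.4 kHz > fs/2 = 5.2 kHz, folds to fs − 7.4 kHz = 3 kHz.
19 kHz mod fs = 8.6 kHz.
8.6 kHz > fs/2 = 5.2 kHz, folds to fs − 8.6 kHz = 1.8 kHz.
Distinct values: {0.2 kHz, 1.8 kHz, 3 kHz}.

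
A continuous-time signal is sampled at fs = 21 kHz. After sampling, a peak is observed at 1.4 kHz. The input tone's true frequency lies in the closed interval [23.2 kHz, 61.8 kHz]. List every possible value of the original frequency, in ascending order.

40.6 kHz, 43.4 kHz, 61.6 kHz

Frequencies that alias to 1.4 kHz are k·fs ± 1.4 kHz for integer k ≥ 0.
k=0: 1.4 kHz.
k=1: 19.6 kHz, 22.4 kHz.
k=2: 40.6 kHz, 43.4 kHz.
k=3: 61.6 kHz, 64.4 kHz.
k=4: 82.6 kHz, 85.4 kHz.
Within [23.2 kHz, 61.8 kHz]: 40.6 kHz, 43.4 kHz, 61.6 kHz.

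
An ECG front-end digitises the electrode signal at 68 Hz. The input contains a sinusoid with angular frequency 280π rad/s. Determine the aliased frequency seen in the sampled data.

4 Hz

ω = 280π rad/s → f = ω/(2π) = 140 Hz.
140 Hz mod fs = 4 Hz.
4 Hz ≤ fs/2 = 34 Hz, appears at 4 Hz.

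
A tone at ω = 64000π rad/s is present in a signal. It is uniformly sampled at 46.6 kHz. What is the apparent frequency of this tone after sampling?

14.6 kHz

ω = 64000π rad/s → f = ω/(2π) = 32000 Hz = 32 kHz.
32 kHz > fs/2 = 23.3 kHz, folds to fs − 32 kHz = 14.6 kHz.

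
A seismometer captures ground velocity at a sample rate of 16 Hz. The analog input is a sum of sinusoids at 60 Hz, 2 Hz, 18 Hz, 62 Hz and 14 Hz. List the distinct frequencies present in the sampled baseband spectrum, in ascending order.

2 Hz, 4 Hz

fs/2 = 8 Hz.
60 Hz mod fs = 12 Hz.
12 Hz > fs/2 = 8 Hz, folds to fs − 12 Hz = 4 Hz.
2 Hz ≤ fs/2 = 8 Hz, passes unchanged.
18 Hz mod fs = 2 Hz.
2 Hz ≤ fs/2 = 8 Hz, appears at 2 Hz.
62 Hz mod fs = 14 Hz.
14 Hz > fs/2 = 8 Hz, folds to fs − 14 Hz = 2 Hz.
14 Hz > fs/2 = 8 Hz, folds to fs − 14 Hz = 2 Hz.
Distinct values: {2 Hz, 4 Hz}.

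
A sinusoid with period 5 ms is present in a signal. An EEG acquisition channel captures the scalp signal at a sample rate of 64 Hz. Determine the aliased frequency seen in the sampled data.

T = 5 ms → f = 1/T = 200 Hz.
200 Hz mod fs = 8 Hz.
8 Hz ≤ fs/2 = 32 Hz, appears at 8 Hz.

8 Hz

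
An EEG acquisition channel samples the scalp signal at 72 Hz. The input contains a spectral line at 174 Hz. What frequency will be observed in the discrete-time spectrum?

30 Hz

174 Hz mod fs = 30 Hz.
30 Hz ≤ fs/2 = 36 Hz, appears at 30 Hz.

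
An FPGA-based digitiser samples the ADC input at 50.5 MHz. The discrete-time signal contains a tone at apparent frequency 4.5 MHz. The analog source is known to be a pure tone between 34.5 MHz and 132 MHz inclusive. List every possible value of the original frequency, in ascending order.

Frequencies that alias to 4.5 MHz are k·fs ± 4.5 MHz for integer k ≥ 0.
k=0: 4.5 MHz.
k=1: 46 MHz, 55 MHz.
k=2: 96.5 MHz, 105.5 MHz.
k=3: 147 MHz, 156 MHz.
Within [34.5 MHz, 132 MHz]: 46 MHz, 55 MHz, 96.5 MHz, 105.5 MHz.

46 MHz, 55 MHz, 96.5 MHz, 105.5 MHz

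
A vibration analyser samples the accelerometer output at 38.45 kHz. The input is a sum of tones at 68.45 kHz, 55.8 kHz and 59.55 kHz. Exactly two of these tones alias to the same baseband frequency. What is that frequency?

17.35 kHz

fs/2 = 19.225 kHz.
68.45 kHz mod fs = 30 kHz.
30 kHz > fs/2 = 19.225 kHz, folds to fs − 30 kHz = 8.45 kHz.
55.8 kHz mod fs = 17.35 kHz.
17.35 kHz ≤ fs/2 = 19.225 kHz, appears at 17.35 kHz.
59.55 kHz mod fs = 21.1 kHz.
21.1 kHz > fs/2 = 19.225 kHz, folds to fs − 21.1 kHz = 17.35 kHz.
55.8 kHz and 59.55 kHz both map to 17.35 kHz.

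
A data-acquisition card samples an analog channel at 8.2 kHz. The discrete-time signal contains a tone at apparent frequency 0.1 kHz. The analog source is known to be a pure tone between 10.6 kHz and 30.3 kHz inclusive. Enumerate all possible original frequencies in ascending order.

Frequencies that alias to 0.1 kHz are k·fs ± 0.1 kHz for integer k ≥ 0.
k=0: 0.1 kHz.
k=1: 8.1 kHz, 8.3 kHz.
k=2: 16.3 kHz, 16.5 kHz.
k=3: 24.5 kHz, 24.7 kHz.
k=4: 32.7 kHz, 32.9 kHz.
Within [10.6 kHz, 30.3 kHz]: 16.3 kHz, 16.5 kHz, 24.5 kHz, 24.7 kHz.

16.3 kHz, 16.5 kHz, 24.5 kHz, 24.7 kHz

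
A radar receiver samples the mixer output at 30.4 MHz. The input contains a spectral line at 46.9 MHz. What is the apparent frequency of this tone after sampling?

46.9 MHz mod fs = 16.5 MHz.
16.5 MHz > fs/2 = 15.2 MHz, folds to fs − 16.5 MHz = 13.9 MHz.

13.9 MHz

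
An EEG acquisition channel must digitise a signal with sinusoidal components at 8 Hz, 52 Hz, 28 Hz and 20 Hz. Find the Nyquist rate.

Highest-frequency component: 52 Hz.
Nyquist rate = 2 × 52 Hz = 104 Hz.

104 Hz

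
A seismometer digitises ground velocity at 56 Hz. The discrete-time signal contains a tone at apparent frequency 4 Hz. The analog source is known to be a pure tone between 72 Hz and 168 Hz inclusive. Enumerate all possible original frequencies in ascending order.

108 Hz, 116 Hz, 164 Hz

Frequencies that alias to 4 Hz are k·fs ± 4 Hz for integer k ≥ 0.
k=0: 4 Hz.
k=1: 52 Hz, 60 Hz.
k=2: 108 Hz, 116 Hz.
k=3: 164 Hz, 172 Hz.
k=4: 220 Hz, 228 Hz.
Within [72 Hz, 168 Hz]: 108 Hz, 116 Hz, 164 Hz.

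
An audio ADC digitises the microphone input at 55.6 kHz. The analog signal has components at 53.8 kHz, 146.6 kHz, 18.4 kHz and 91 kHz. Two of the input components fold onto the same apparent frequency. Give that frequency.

20.2 kHz

fs/2 = 27.8 kHz.
53.8 kHz > fs/2 = 27.8 kHz, folds to fs − 53.8 kHz = 1.8 kHz.
146.6 kHz mod fs = 35.4 kHz.
35.4 kHz > fs/2 = 27.8 kHz, folds to fs − 35.4 kHz = 20.2 kHz.
18.4 kHz ≤ fs/2 = 27.8 kHz, passes unchanged.
91 kHz mod fs = 35.4 kHz.
35.4 kHz > fs/2 = 27.8 kHz, folds to fs − 35.4 kHz = 20.2 kHz.
91 kHz and 146.6 kHz both map to 20.2 kHz.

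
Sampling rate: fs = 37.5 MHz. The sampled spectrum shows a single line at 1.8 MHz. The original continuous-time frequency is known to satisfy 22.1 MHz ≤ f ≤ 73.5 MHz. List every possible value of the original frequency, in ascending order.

35.7 MHz, 39.3 MHz, 73.2 MHz

Frequencies that alias to 1.8 MHz are k·fs ± 1.8 MHz for integer k ≥ 0.
k=0: 1.8 MHz.
k=1: 35.7 MHz, 39.3 MHz.
k=2: 73.2 MHz, 76.8 MHz.
k=3: 110.7 MHz, 114.3 MHz.
Within [22.1 MHz, 73.5 MHz]: 35.7 MHz, 39.3 MHz, 73.2 MHz.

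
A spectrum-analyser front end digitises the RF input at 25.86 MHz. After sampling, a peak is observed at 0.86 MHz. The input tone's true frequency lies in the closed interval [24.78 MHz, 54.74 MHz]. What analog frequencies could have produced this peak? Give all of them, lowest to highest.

25 MHz, 26.72 MHz, 50.86 MHz, 52.58 MHz

Frequencies that alias to 0.86 MHz are k·fs ± 0.86 MHz for integer k ≥ 0.
k=0: 0.86 MHz.
k=1: 25 MHz, 26.72 MHz.
k=2: 50.86 MHz, 52.58 MHz.
k=3: 76.72 MHz, 78.44 MHz.
Within [24.78 MHz, 54.74 MHz]: 25 MHz, 26.72 MHz, 50.86 MHz, 52.58 MHz.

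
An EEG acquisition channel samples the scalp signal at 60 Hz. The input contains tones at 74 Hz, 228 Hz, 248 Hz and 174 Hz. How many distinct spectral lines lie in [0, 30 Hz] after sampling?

fs/2 = 30 Hz.
74 Hz mod fs = 14 Hz.
14 Hz ≤ fs/2 = 30 Hz, appears at 14 Hz.
228 Hz mod fs = 48 Hz.
48 Hz > fs/2 = 30 Hz, folds to fs − 48 Hz = 12 Hz.
248 Hz mod fs = 8 Hz.
8 Hz ≤ fs/2 = 30 Hz, appears at 8 Hz.
174 Hz mod fs = 54 Hz.
54 Hz > fs/2 = 30 Hz, folds to fs − 54 Hz = 6 Hz.
Distinct values: {6 Hz, 8 Hz, 12 Hz, 14 Hz} → 4.

4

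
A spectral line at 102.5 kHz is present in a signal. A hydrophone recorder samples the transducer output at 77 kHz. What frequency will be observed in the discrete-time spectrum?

102.5 kHz mod fs = 25.5 kHz.
25.5 kHz ≤ fs/2 = 38.5 kHz, appears at 25.5 kHz.

25.5 kHz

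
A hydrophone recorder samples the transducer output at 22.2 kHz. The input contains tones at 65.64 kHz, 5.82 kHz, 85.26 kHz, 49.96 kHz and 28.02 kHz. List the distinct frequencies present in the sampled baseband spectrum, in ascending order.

0.96 kHz, 3.54 kHz, 5.56 kHz, 5.82 kHz

fs/2 = 11.1 kHz.
65.64 kHz mod fs = 21.24 kHz.
21.24 kHz > fs/2 = 11.1 kHz, folds to fs − 21.24 kHz = 0.96 kHz.
5.82 kHz ≤ fs/2 = 11.1 kHz, passes unchanged.
85.26 kHz mod fs = 18.66 kHz.
18.66 kHz > fs/2 = 11.1 kHz, folds to fs − 18.66 kHz = 3.54 kHz.
49.96 kHz mod fs = 5.56 kHz.
5.56 kHz ≤ fs/2 = 11.1 kHz, appears at 5.56 kHz.
28.02 kHz mod fs = 5.82 kHz.
5.82 kHz ≤ fs/2 = 11.1 kHz, appears at 5.82 kHz.
Distinct values: {0.96 kHz, 3.54 kHz, 5.56 kHz, 5.82 kHz}.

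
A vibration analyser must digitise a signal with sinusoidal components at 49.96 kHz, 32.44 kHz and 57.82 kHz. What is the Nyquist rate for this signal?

Highest-frequency component: 57.82 kHz.
Nyquist rate = 2 × 57.82 kHz = 115.64 kHz.

115.64 kHz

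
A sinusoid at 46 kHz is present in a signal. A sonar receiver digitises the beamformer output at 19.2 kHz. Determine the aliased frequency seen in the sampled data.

46 kHz mod fs = 7.6 kHz.
7.6 kHz ≤ fs/2 = 9.6 kHz, appears at 7.6 kHz.

7.6 kHz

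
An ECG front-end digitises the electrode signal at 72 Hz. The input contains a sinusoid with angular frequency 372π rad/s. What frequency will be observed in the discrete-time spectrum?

30 Hz

ω = 372π rad/s → f = ω/(2π) = 186 Hz.
186 Hz mod fs = 42 Hz.
42 Hz > fs/2 = 36 Hz, folds to fs − 42 Hz = 30 Hz.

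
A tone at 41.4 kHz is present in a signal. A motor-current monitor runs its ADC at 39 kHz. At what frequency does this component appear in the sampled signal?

2.4 kHz

41.4 kHz mod fs = 2.4 kHz.
2.4 kHz ≤ fs/2 = 19.5 kHz, appears at 2.4 kHz.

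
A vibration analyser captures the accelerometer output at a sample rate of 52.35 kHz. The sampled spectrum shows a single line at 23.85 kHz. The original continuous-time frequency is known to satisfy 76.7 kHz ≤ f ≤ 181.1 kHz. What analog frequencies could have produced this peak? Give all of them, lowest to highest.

80.85 kHz, 128.55 kHz, 133.2 kHz, 180.9 kHz

Frequencies that alias to 23.85 kHz are k·fs ± 23.85 kHz for integer k ≥ 0.
k=0: 23.85 kHz.
k=1: 28.5 kHz, 76.2 kHz.
k=2: 80.85 kHz, 128.55 kHz.
k=3: 133.2 kHz, 180.9 kHz.
k=4: 185.55 kHz, 233.25 kHz.
Within [76.7 kHz, 181.1 kHz]: 80.85 kHz, 128.55 kHz, 133.2 kHz, 180.9 kHz.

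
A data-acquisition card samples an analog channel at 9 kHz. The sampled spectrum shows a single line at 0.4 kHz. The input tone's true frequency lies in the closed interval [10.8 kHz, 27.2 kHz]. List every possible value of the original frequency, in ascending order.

Frequencies that alias to 0.4 kHz are k·fs ± 0.4 kHz for integer k ≥ 0.
k=0: 0.4 kHz.
k=1: 8.6 kHz, 9.4 kHz.
k=2: 17.6 kHz, 18.4 kHz.
k=3: 26.6 kHz, 27.4 kHz.
k=4: 35.6 kHz, 36.4 kHz.
Within [10.8 kHz, 27.2 kHz]: 17.6 kHz, 18.4 kHz, 26.6 kHz.

17.6 kHz, 18.4 kHz, 26.6 kHz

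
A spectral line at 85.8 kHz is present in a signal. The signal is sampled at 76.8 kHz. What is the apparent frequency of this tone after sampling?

85.8 kHz mod fs = 9 kHz.
9 kHz ≤ fs/2 = 38.4 kHz, appears at 9 kHz.

9 kHz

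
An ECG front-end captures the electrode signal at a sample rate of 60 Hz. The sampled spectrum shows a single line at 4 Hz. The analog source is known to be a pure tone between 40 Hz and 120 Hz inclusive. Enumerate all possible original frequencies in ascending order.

Frequencies that alias to 4 Hz are k·fs ± 4 Hz for integer k ≥ 0.
k=0: 4 Hz.
k=1: 56 Hz, 64 Hz.
k=2: 116 Hz, 124 Hz.
k=3: 176 Hz, 184 Hz.
Within [40 Hz, 120 Hz]: 56 Hz, 64 Hz, 116 Hz.

56 Hz, 64 Hz, 116 Hz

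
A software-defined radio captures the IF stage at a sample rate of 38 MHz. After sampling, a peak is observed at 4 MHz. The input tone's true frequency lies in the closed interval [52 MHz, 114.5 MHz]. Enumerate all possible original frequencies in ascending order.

72 MHz, 80 MHz, 110 MHz

Frequencies that alias to 4 MHz are k·fs ± 4 MHz for integer k ≥ 0.
k=0: 4 MHz.
k=1: 34 MHz, 42 MHz.
k=2: 72 MHz, 80 MHz.
k=3: 110 MHz, 118 MHz.
k=4: 148 MHz, 156 MHz.
Within [52 MHz, 114.5 MHz]: 72 MHz, 80 MHz, 110 MHz.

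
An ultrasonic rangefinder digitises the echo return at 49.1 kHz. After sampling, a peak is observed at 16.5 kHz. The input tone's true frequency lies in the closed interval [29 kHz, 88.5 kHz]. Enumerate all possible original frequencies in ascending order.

Frequencies that alias to 16.5 kHz are k·fs ± 16.5 kHz for integer k ≥ 0.
k=0: 16.5 kHz.
k=1: 32.6 kHz, 65.6 kHz.
k=2: 81.7 kHz, 114.7 kHz.
k=3: 130.8 kHz, 163.8 kHz.
Within [29 kHz, 88.5 kHz]: 32.6 kHz, 65.6 kHz, 81.7 kHz.

32.6 kHz, 65.6 kHz, 81.7 kHz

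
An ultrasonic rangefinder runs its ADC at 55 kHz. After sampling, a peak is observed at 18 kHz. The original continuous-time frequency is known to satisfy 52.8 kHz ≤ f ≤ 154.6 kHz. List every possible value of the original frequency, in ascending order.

Frequencies that alias to 18 kHz are k·fs ± 18 kHz for integer k ≥ 0.
k=0: 18 kHz.
k=1: 37 kHz, 73 kHz.
k=2: 92 kHz, 128 kHz.
k=3: 147 kHz, 183 kHz.
k=4: 202 kHz, 238 kHz.
Within [52.8 kHz, 154.6 kHz]: 73 kHz, 92 kHz, 128 kHz, 147 kHz.

73 kHz, 92 kHz, 128 kHz, 147 kHz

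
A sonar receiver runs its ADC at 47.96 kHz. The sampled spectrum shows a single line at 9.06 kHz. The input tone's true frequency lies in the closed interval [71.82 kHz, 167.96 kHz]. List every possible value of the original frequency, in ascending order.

86.86 kHz, 104.98 kHz, 134.82 kHz, 152.94 kHz

Frequencies that alias to 9.06 kHz are k·fs ± 9.06 kHz for integer k ≥ 0.
k=0: 9.06 kHz.
k=1: 38.9 kHz, 57.02 kHz.
k=2: 86.86 kHz, 104.98 kHz.
k=3: 134.82 kHz, 152.94 kHz.
k=4: 182.78 kHz, 200.9 kHz.
Within [71.82 kHz, 167.96 kHz]: 86.86 kHz, 104.98 kHz, 134.82 kHz, 152.94 kHz.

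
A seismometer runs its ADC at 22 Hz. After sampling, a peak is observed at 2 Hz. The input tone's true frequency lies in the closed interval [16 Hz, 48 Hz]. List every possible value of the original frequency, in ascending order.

Frequencies that alias to 2 Hz are k·fs ± 2 Hz for integer k ≥ 0.
k=0: 2 Hz.
k=1: 20 Hz, 24 Hz.
k=2: 42 Hz, 46 Hz.
k=3: 64 Hz, 68 Hz.
Within [16 Hz, 48 Hz]: 20 Hz, 24 Hz, 42 Hz, 46 Hz.

20 Hz, 24 Hz, 42 Hz, 46 Hz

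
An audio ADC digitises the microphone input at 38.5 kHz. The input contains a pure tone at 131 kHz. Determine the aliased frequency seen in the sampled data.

131 kHz mod fs = 15.5 kHz.
15.5 kHz ≤ fs/2 = 19.25 kHz, appears at 15.5 kHz.

15.5 kHz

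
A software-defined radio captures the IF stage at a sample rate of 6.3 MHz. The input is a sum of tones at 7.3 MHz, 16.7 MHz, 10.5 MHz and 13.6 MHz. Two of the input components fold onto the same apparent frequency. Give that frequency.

fs/2 = 3.15 MHz.
7.3 MHz mod fs = 1 MHz.
1 MHz ≤ fs/2 = 3.15 MHz, appears at 1 MHz.
16.7 MHz mod fs = 4.1 MHz.
4.1 MHz > fs/2 = 3.15 MHz, folds to fs − 4.1 MHz = 2.2 MHz.
10.5 MHz mod fs = 4.2 MHz.
4.2 MHz > fs/2 = 3.15 MHz, folds to fs − 4.2 MHz = 2.1 MHz.
13.6 MHz mod fs = 1 MHz.
1 MHz ≤ fs/2 = 3.15 MHz, appears at 1 MHz.
7.3 MHz and 13.6 MHz both map to 1 MHz.

1 MHz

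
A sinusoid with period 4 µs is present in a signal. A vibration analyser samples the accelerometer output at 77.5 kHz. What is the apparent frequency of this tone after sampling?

17.5 kHz

T = 4 µs → f = 1/T = 250 kHz.
250 kHz mod fs = 17.5 kHz.
17.5 kHz ≤ fs/2 = 38.75 kHz, appears at 17.5 kHz.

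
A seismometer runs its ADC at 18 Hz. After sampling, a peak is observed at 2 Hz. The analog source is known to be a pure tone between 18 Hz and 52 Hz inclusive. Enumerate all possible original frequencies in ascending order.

Frequencies that alias to 2 Hz are k·fs ± 2 Hz for integer k ≥ 0.
k=0: 2 Hz.
k=1: 16 Hz, 20 Hz.
k=2: 34 Hz, 38 Hz.
k=3: 52 Hz, 56 Hz.
k=4: 70 Hz, 74 Hz.
Within [18 Hz, 52 Hz]: 20 Hz, 34 Hz, 38 Hz, 52 Hz.

20 Hz, 34 Hz, 38 Hz, 52 Hz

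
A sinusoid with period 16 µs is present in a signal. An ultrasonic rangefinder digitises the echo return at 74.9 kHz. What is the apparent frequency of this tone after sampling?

12.4 kHz

T = 16 µs → f = 1/T = 62.5 kHz.
62.5 kHz > fs/2 = 37.45 kHz, folds to fs − 62.5 kHz = 12.4 kHz.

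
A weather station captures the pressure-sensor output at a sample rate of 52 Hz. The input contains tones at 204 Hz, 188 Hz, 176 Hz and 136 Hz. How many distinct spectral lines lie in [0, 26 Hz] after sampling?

fs/2 = 26 Hz.
204 Hz mod fs = 48 Hz.
48 Hz > fs/2 = 26 Hz, folds to fs − 48 Hz = 4 Hz.
188 Hz mod fs = 32 Hz.
32 Hz > fs/2 = 26 Hz, folds to fs − 32 Hz = 20 Hz.
176 Hz mod fs = 20 Hz.
20 Hz ≤ fs/2 = 26 Hz, appears at 20 Hz.
136 Hz mod fs = 32 Hz.
32 Hz > fs/2 = 26 Hz, folds to fs − 32 Hz = 20 Hz.
Distinct values: {4 Hz, 20 Hz} → 2.

2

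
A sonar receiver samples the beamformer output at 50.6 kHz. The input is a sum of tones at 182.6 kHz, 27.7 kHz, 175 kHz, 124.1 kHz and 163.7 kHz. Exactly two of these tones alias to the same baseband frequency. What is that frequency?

22.9 kHz

fs/2 = 25.3 kHz.
182.6 kHz mod fs = 30.8 kHz.
30.8 kHz > fs/2 = 25.3 kHz, folds to fs − 30.8 kHz = 19.8 kHz.
27.7 kHz > fs/2 = 25.3 kHz, folds to fs − 27.7 kHz = 22.9 kHz.
175 kHz mod fs = 23.2 kHz.
23.2 kHz ≤ fs/2 = 25.3 kHz, appears at 23.2 kHz.
124.1 kHz mod fs = 22.9 kHz.
22.9 kHz ≤ fs/2 = 25.3 kHz, appears at 22.9 kHz.
163.7 kHz mod fs = 11.9 kHz.
11.9 kHz ≤ fs/2 = 25.3 kHz, appears at 11.9 kHz.
27.7 kHz and 124.1 kHz both map to 22.9 kHz.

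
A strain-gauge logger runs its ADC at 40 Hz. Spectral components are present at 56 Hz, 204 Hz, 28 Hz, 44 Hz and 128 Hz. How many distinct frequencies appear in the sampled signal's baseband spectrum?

fs/2 = 20 Hz.
56 Hz mod fs = 16 Hz.
16 Hz ≤ fs/2 = 20 Hz, appears at 16 Hz.
204 Hz mod fs = 4 Hz.
4 Hz ≤ fs/2 = 20 Hz, appears at 4 Hz.
28 Hz > fs/2 = 20 Hz, folds to fs − 28 Hz = 12 Hz.
44 Hz mod fs = 4 Hz.
4 Hz ≤ fs/2 = 20 Hz, appears at 4 Hz.
128 Hz mod fs = 8 Hz.
8 Hz ≤ fs/2 = 20 Hz, appears at 8 Hz.
Distinct values: {4 Hz, 8 Hz, 12 Hz, 16 Hz} → 4.

4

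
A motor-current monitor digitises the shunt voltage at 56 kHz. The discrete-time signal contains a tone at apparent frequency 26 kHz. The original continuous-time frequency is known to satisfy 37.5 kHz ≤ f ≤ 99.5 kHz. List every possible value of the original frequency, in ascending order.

82 kHz, 86 kHz

Frequencies that alias to 26 kHz are k·fs ± 26 kHz for integer k ≥ 0.
k=0: 26 kHz.
k=1: 30 kHz, 82 kHz.
k=2: 86 kHz, 138 kHz.
k=3: 142 kHz, 194 kHz.
Within [37.5 kHz, 99.5 kHz]: 82 kHz, 86 kHz.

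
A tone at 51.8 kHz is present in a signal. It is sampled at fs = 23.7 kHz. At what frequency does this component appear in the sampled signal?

51.8 kHz mod fs = 4.4 kHz.
4.4 kHz ≤ fs/2 = 11.85 kHz, appears at 4.4 kHz.

4.4 kHz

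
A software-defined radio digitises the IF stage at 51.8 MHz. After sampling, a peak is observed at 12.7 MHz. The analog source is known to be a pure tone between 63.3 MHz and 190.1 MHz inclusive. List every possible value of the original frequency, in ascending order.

Frequencies that alias to 12.7 MHz are k·fs ± 12.7 MHz for integer k ≥ 0.
k=0: 12.7 MHz.
k=1: 39.1 MHz, 64.5 MHz.
k=2: 90.9 MHz, 116.3 MHz.
k=3: 142.7 MHz, 168.1 MHz.
k=4: 194.5 MHz, 219.9 MHz.
Within [63.3 MHz, 190.1 MHz]: 64.5 MHz, 90.9 MHz, 116.3 MHz, 142.7 MHz, 168.1 MHz.

64.5 MHz, 90.9 MHz, 116.3 MHz, 142.7 MHz, 168.1 MHz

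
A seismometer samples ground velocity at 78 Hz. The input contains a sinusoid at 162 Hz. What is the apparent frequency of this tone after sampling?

6 Hz

162 Hz mod fs = 6 Hz.
6 Hz ≤ fs/2 = 39 Hz, appears at 6 Hz.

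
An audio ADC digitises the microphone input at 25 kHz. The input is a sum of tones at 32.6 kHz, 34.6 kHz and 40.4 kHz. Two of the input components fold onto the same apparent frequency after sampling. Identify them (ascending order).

34.6 kHz, 40.4 kHz

fs/2 = 12.5 kHz.
32.6 kHz mod fs = 7.6 kHz.
7.6 kHz ≤ fs/2 = 12.5 kHz, appears at 7.6 kHz.
34.6 kHz mod fs = 9.6 kHz.
9.6 kHz ≤ fs/2 = 12.5 kHz, appears at 9.6 kHz.
40.4 kHz mod fs = 15.4 kHz.
15.4 kHz > fs/2 = 12.5 kHz, folds to fs − 15.4 kHz = 9.6 kHz.
34.6 kHz and 40.4 kHz both map to 9.6 kHz.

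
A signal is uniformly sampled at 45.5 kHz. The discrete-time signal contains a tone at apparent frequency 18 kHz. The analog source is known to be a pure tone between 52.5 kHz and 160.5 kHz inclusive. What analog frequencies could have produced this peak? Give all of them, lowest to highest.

Frequencies that alias to 18 kHz are k·fs ± 18 kHz for integer k ≥ 0.
k=0: 18 kHz.
k=1: 27.5 kHz, 63.5 kHz.
k=2: 73 kHz, 109 kHz.
k=3: 118.5 kHz, 154.5 kHz.
k=4: 164 kHz, 200 kHz.
Within [52.5 kHz, 160.5 kHz]: 63.5 kHz, 73 kHz, 109 kHz, 118.5 kHz, 154.5 kHz.

63.5 kHz, 73 kHz, 109 kHz, 118.5 kHz, 154.5 kHz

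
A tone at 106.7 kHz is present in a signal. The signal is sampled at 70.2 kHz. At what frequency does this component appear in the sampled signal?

33.7 kHz

106.7 kHz mod fs = 36.5 kHz.
36.5 kHz > fs/2 = 35.1 kHz, folds to fs − 36.5 kHz = 33.7 kHz.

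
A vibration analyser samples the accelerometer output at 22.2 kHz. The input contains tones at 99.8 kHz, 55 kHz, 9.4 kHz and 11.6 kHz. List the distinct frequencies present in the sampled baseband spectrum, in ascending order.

fs/2 = 11.1 kHz.
99.8 kHz mod fs = 11 kHz.
11 kHz ≤ fs/2 = 11.1 kHz, appears at 11 kHz.
55 kHz mod fs = 10.6 kHz.
10.6 kHz ≤ fs/2 = 11.1 kHz, appears at 10.6 kHz.
9.4 kHz ≤ fs/2 = 11.1 kHz, passes unchanged.
11.6 kHz > fs/2 = 11.1 kHz, folds to fs − 11.6 kHz = 10.6 kHz.
Distinct values: {9.4 kHz, 10.6 kHz, 11 kHz}.

9.4 kHz, 10.6 kHz, 11 kHz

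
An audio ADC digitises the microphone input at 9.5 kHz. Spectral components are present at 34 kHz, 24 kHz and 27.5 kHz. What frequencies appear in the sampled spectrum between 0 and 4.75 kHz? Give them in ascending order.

fs/2 = 4.75 kHz.
34 kHz mod fs = 5.5 kHz.
5.5 kHz > fs/2 = 4.75 kHz, folds to fs − 5.5 kHz = 4 kHz.
24 kHz mod fs = 5 kHz.
5 kHz > fs/2 = 4.75 kHz, folds to fs − 5 kHz = 4.5 kHz.
27.5 kHz mod fs = 8.5 kHz.
8.5 kHz > fs/2 = 4.75 kHz, folds to fs − 8.5 kHz = 1 kHz.
Distinct values: {1 kHz, 4 kHz, 4.5 kHz}.

1 kHz, 4 kHz, 4.5 kHz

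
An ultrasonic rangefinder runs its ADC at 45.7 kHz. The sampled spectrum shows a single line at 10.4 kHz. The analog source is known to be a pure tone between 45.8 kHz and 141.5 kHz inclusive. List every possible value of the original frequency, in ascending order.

Frequencies that alias to 10.4 kHz are k·fs ± 10.4 kHz for integer k ≥ 0.
k=0: 10.4 kHz.
k=1: 35.3 kHz, 56.1 kHz.
k=2: 81 kHz, 101.8 kHz.
k=3: 126.7 kHz, 147.5 kHz.
k=4: 172.4 kHz, 193.2 kHz.
Within [45.8 kHz, 141.5 kHz]: 56.1 kHz, 81 kHz, 101.8 kHz, 126.7 kHz.

56.1 kHz, 81 kHz, 101.8 kHz, 126.7 kHz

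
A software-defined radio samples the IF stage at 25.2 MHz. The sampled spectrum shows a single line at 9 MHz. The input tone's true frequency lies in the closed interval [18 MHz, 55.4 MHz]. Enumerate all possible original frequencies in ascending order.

Frequencies that alias to 9 MHz are k·fs ± 9 MHz for integer k ≥ 0.
k=0: 9 MHz.
k=1: 16.2 MHz, 34.2 MHz.
k=2: 41.4 MHz, 59.4 MHz.
k=3: 66.6 MHz, 84.6 MHz.
Within [18 MHz, 55.4 MHz]: 34.2 MHz, 41.4 MHz.

34.2 MHz, 41.4 MHz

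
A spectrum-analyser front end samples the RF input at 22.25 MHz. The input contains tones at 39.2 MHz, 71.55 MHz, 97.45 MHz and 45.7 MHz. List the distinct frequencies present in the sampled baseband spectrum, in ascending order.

fs/2 = 11.125 MHz.
39.2 MHz mod fs = 16.95 MHz.
16.95 MHz > fs/2 = 11.125 MHz, folds to fs − 16.95 MHz = 5.3 MHz.
71.55 MHz mod fs = 4.8 MHz.
4.8 MHz ≤ fs/2 = 11.125 MHz, appears at 4.8 MHz.
97.45 MHz mod fs = 8.45 MHz.
8.45 MHz ≤ fs/2 = 11.125 MHz, appears at 8.45 MHz.
45.7 MHz mod fs = 1.2 MHz.
1.2 MHz ≤ fs/2 = 11.125 MHz, appears at 1.2 MHz.
Distinct values: {1.2 MHz, 4.8 MHz, 5.3 MHz, 8.45 MHz}.

1.2 MHz, 4.8 MHz, 5.3 MHz, 8.45 MHz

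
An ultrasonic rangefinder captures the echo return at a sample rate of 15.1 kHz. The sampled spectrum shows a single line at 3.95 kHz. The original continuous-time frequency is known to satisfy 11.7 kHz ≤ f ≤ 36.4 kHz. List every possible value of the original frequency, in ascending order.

Frequencies that alias to 3.95 kHz are k·fs ± 3.95 kHz for integer k ≥ 0.
k=0: 3.95 kHz.
k=1: 11.15 kHz, 19.05 kHz.
k=2: 26.25 kHz, 34.15 kHz.
k=3: 41.35 kHz, 49.25 kHz.
Within [11.7 kHz, 36.4 kHz]: 19.05 kHz, 26.25 kHz, 34.15 kHz.

19.05 kHz, 26.25 kHz, 34.15 kHz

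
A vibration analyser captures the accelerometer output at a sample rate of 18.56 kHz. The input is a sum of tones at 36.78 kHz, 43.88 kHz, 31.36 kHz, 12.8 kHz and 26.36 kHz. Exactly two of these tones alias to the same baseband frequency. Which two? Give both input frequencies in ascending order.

fs/2 = 9.28 kHz.
36.78 kHz mod fs = 18.22 kHz.
18.22 kHz > fs/2 = 9.28 kHz, folds to fs − 18.22 kHz = 0.34 kHz.
43.88 kHz mod fs = 6.76 kHz.
6.76 kHz ≤ fs/2 = 9.28 kHz, appears at 6.76 kHz.
31.36 kHz mod fs = 12.8 kHz.
12.8 kHz > fs/2 = 9.28 kHz, folds to fs − 12.8 kHz = 5.76 kHz.
12.8 kHz > fs/2 = 9.28 kHz, folds to fs − 12.8 kHz = 5.76 kHz.
26.36 kHz mod fs = 7.8 kHz.
7.8 kHz ≤ fs/2 = 9.28 kHz, appears at 7.8 kHz.
12.8 kHz and 31.36 kHz both map to 5.76 kHz.

12.8 kHz, 31.36 kHz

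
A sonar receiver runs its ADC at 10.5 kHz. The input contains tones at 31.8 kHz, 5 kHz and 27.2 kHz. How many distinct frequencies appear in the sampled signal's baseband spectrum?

3

fs/2 = 5.25 kHz.
31.8 kHz mod fs = 0.3 kHz.
0.3 kHz ≤ fs/2 = 5.25 kHz, appears at 0.3 kHz.
5 kHz ≤ fs/2 = 5.25 kHz, passes unchanged.
27.2 kHz mod fs = 6.2 kHz.
6.2 kHz > fs/2 = 5.25 kHz, folds to fs − 6.2 kHz = 4.3 kHz.
Distinct values: {0.3 kHz, 4.3 kHz, 5 kHz} → 3.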